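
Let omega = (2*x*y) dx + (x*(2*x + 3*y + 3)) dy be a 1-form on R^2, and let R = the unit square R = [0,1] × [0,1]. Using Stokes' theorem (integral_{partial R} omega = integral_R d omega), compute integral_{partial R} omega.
integral_(partial R) omega = 11/2

Stokes: integral_partial_R omega = integral_R d omega with d omega = (∂Q/∂x - ∂P/∂y) dx ∧ dy.
  ∂Q/∂x = 4*x + 3*y + 3
  ∂P/∂y = 2*x
  integrand = ∂Q/∂x - ∂P/∂y = 2*x + 3*y + 3.
Integrating over R: integral_0^1 integral_0^1 (2*x + 3*y + 3) dx dy = 11/2.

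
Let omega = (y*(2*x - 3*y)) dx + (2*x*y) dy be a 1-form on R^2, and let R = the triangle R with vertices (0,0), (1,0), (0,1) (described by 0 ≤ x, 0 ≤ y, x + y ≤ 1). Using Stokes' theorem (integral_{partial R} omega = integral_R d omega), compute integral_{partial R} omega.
integral_(partial R) omega = 1

Stokes: integral_partial_R omega = integral_R d omega with d omega = (∂Q/∂x - ∂P/∂y) dx ∧ dy.
  ∂Q/∂x = 2*y
  ∂P/∂y = 2*x - 6*y
  integrand = ∂Q/∂x - ∂P/∂y = -2*x + 8*y.
Integrating over R: integral_0^1 integral_0^{1-x} (-2*x + 8*y) dy dx = 1.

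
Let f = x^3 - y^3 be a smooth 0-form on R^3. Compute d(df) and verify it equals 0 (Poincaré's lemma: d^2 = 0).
d(df) = 0

Step 1: df = sum_i (∂f/∂x_i) dx_i = (3*x^2) dx + (-3*y^2) dy + (0) dz.
Step 2: Apply d again. Using the 1-form formula, the coefficient of dx ∧ dy in d(df) is ∂^2 f/∂x ∂y - ∂^2 f/∂y ∂x = (0) - (0) = 0 (equality of mixed partials for smooth f).
Similarly for dx ∧ dz and dy ∧ dz — all coefficients vanish. So d(df) = 0.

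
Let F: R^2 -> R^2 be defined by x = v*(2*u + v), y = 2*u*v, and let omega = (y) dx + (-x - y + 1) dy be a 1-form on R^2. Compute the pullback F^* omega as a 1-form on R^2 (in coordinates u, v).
F^* omega = (2*v*(-2*u*v - v^2 + 1)) du + (2*u*(-2*u*v + v^2 + 1)) dv

Using F^*(f dg) = (f ∘ F) d(g ∘ F), substitute each coordinate x_i by F_i(u, v) in f_i, and replace dx_i by d F_i = (∂F_i/∂u) du + (∂F_i/∂v) dv.
  For the x component: f_1(F) = 2*u*v; d F_1 = (2*v) du + (2*u + 2*v) dv
  For the y component: f_2(F) = -4*u*v - v^2 + 1; d F_2 = (2*v) du + (2*u) dv
Combining and collecting du, dv coefficients:
  coeff of du: 2*v*(-2*u*v - v^2 + 1)
  coeff of dv: 2*u*(-2*u*v + v^2 + 1)
F^* omega = (2*v*(-2*u*v - v^2 + 1)) du + (2*u*(-2*u*v + v^2 + 1)) dv.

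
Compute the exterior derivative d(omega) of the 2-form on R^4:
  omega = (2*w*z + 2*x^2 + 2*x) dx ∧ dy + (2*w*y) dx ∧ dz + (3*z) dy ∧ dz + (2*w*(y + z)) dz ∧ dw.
d(omega) = (2*z) dx ∧ dy ∧ dw + (2*y) dx ∧ dz ∧ dw + (2*w) dy ∧ dz ∧ dw

For a 2-form omega = sum_{i<j} g_{ij} dx_i ∧ dx_j, the exterior derivative is
  d(omega) = sum_{i<j} d(g_{ij}) ∧ dx_i ∧ dx_j = sum_{i<j, k} (∂g_{ij}/∂x_k) dx_k ∧ dx_i ∧ dx_j.
Expand each term, using dx_k ∧ dx_i ∧ dx_j = sgn(permutation) dx_{(a)} ∧ dx_{(b)} ∧ dx_{(c)} with (a < b < c) sorted:
  d(2*w*z + 2*x^2 + 2*x) includes (∂/∂z)(2*w*z + 2*x^2 + 2*x) dz = (2*w) dz, which multiplied by dx ∧ dy gives (2*w) dx ∧ dy ∧ dz
  d(2*w*z + 2*x^2 + 2*x) includes (∂/∂w)(2*w*z + 2*x^2 + 2*x) dw = (2*z) dw, which multiplied by dx ∧ dy gives (2*z) dx ∧ dy ∧ dw
  d(2*w*y) includes (∂/∂y)(2*w*y) dy = (2*w) dy, which multiplied by dx ∧ dz gives (-2*w) dx ∧ dy ∧ dz
  d(2*w*y) includes (∂/∂w)(2*w*y) dw = (2*y) dw, which multiplied by dx ∧ dz gives (2*y) dx ∧ dz ∧ dw
  d(2*w*(y + z)) includes (∂/∂y)(2*w*(y + z)) dy = (2*w) dy, which multiplied by dz ∧ dw gives (2*w) dy ∧ dz ∧ dw
Collecting like 3-forms: d(omega) = (2*z) dx ∧ dy ∧ dw + (2*y) dx ∧ dz ∧ dw + (2*w) dy ∧ dz ∧ dw.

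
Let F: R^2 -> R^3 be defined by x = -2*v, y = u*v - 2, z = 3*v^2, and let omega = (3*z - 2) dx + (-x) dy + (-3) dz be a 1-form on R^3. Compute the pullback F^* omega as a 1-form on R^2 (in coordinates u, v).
F^* omega = (2*v^2) du + (2*u*v - 18*v^2 - 18*v + 4) dv

Using F^*(f dg) = (f ∘ F) d(g ∘ F), substitute each coordinate x_i by F_i(u, v) in f_i, and replace dx_i by d F_i = (∂F_i/∂u) du + (∂F_i/∂v) dv.
  For the x component: f_1(F) = 9*v^2 - 2; d F_1 = (0) du + (-2) dv
  For the y component: f_2(F) = 2*v; d F_2 = (v) du + (u) dv
  For the z component: f_3(F) = -3; d F_3 = (0) du + (6*v) dv
Combining and collecting du, dv coefficients:
  coeff of du: 2*v^2
  coeff of dv: 2*u*v - 18*v^2 - 18*v + 4
F^* omega = (2*v^2) du + (2*u*v - 18*v^2 - 18*v + 4) dv.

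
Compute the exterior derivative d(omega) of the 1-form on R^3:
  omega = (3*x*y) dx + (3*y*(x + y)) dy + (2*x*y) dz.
d(omega) = (-3*x + 3*y) dx ∧ dy + (2*y) dx ∧ dz + (2*x) dy ∧ dz

For a 1-form omega = sum_i f_i dx_i, the exterior derivative is
  d(omega) = sum_{i < j} (∂f_j/∂x_i - ∂f_i/∂x_j) dx_i ∧ dx_j.
  coefficient of dx ∧ dy: ∂f_2/∂x - ∂f_1/∂y = ∂(3*y*(x + y))/∂x - ∂(3*x*y)/∂y = -3*x + 3*y
  coefficient of dx ∧ dz: ∂f_3/∂x - ∂f_1/∂z = ∂(2*x*y)/∂x - ∂(3*x*y)/∂z = 2*y
  coefficient of dy ∧ dz: ∂f_3/∂y - ∂f_2/∂z = ∂(2*x*y)/∂y - ∂(3*y*(x + y))/∂z = 2*x
Assembling: d(omega) = (-3*x + 3*y) dx ∧ dy + (2*y) dx ∧ dz + (2*x) dy ∧ dz.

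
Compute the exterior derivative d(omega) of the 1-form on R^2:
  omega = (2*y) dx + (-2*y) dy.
d(omega) = (-2) dx ∧ dy

For a 1-form omega = sum_i f_i dx_i, the exterior derivative is
  d(omega) = sum_{i < j} (∂f_j/∂x_i - ∂f_i/∂x_j) dx_i ∧ dx_j.
  coefficient of dx ∧ dy: ∂f_2/∂x - ∂f_1/∂y = ∂(-2*y)/∂x - ∂(2*y)/∂y = -2
Assembling: d(omega) = (-2) dx ∧ dy.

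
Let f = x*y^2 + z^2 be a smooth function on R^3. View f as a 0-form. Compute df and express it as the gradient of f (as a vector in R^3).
df = (y^2) dx + (2*x*y) dy + (2*z) dz; grad f = (y^2, 2*x*y, 2*z)

For a 0-form f, d f = (∂f/∂x) dx + (∂f/∂y) dy + (∂f/∂z) dz. The components of the vector representation are exactly the entries of grad f in Cartesian coordinates:
  ∂f/∂x = y^2
  ∂f/∂y = 2*x*y
  ∂f/∂z = 2*z.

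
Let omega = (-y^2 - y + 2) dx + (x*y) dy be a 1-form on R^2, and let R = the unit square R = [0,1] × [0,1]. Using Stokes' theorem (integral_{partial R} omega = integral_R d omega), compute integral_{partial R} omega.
integral_(partial R) omega = 5/2

Stokes: integral_partial_R omega = integral_R d omega with d omega = (∂Q/∂x - ∂P/∂y) dx ∧ dy.
  ∂Q/∂x = y
  ∂P/∂y = -2*y - 1
  integrand = ∂Q/∂x - ∂P/∂y = 3*y + 1.
Integrating over R: integral_0^1 integral_0^1 (3*y + 1) dx dy = 5/2.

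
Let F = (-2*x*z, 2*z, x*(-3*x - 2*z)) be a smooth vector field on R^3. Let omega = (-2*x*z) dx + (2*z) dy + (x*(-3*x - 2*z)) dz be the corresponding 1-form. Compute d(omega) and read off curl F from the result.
d(omega) = (-2) dy ∧ dz + (4*x + 2*z) dz ∧ dx + (0) dx ∧ dy; curl F = (-2, 4*x + 2*z, 0)

d omega = sum_{i<j} (∂f_j/∂x_i - ∂f_i/∂x_j) dx_i ∧ dx_j. Under the identification (dy ∧ dz, dz ∧ dx, dx ∧ dy) ↔ (e_x, e_y, e_z), the coefficients are exactly the components of curl F. Compute:
  ∂R/∂y - ∂Q/∂z = (0) - (2) = -2
  ∂P/∂z - ∂R/∂x = (-2*x) - (-6*x - 2*z) = 4*x + 2*z
  ∂Q/∂x - ∂P/∂y = (0) - (0) = 0.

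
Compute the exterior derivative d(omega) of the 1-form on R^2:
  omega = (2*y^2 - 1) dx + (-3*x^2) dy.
d(omega) = (-6*x - 4*y) dx ∧ dy

For a 1-form omega = sum_i f_i dx_i, the exterior derivative is
  d(omega) = sum_{i < j} (∂f_j/∂x_i - ∂f_i/∂x_j) dx_i ∧ dx_j.
  coefficient of dx ∧ dy: ∂f_2/∂x - ∂f_1/∂y = ∂(-3*x^2)/∂x - ∂(2*y^2 - 1)/∂y = -6*x - 4*y
Assembling: d(omega) = (-6*x - 4*y) dx ∧ dy.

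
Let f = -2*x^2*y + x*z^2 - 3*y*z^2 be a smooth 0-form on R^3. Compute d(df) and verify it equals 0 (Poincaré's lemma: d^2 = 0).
d(df) = 0

Step 1: df = sum_i (∂f/∂x_i) dx_i = (-4*x*y + z^2) dx + (-2*x^2 - 3*z^2) dy + (2*z*(x - 3*y)) dz.
Step 2: Apply d again. Using the 1-form formula, the coefficient of dx ∧ dy in d(df) is ∂^2 f/∂x ∂y - ∂^2 f/∂y ∂x = (-4*x) - (-4*x) = 0 (equality of mixed partials for smooth f).
Similarly for dx ∧ dz and dy ∧ dz — all coefficients vanish. So d(df) = 0.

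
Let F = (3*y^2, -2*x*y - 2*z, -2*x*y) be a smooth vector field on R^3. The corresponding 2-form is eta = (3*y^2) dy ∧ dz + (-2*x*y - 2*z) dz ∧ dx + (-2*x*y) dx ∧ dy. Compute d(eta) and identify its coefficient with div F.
d(eta) = (-2*x) dx ∧ dy ∧ dz; div F = -2*x

For a 2-form in R^3 of the form above, applying d gives a 3-form with coefficient ∂P/∂x + ∂Q/∂y + ∂R/∂z:
  ∂P/∂x = 0
  ∂Q/∂y = -2*x
  ∂R/∂z = 0
Sum = -2*x, which is exactly div F.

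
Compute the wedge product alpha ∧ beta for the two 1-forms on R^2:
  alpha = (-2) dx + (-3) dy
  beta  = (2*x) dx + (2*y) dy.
alpha ∧ beta = (6*x - 4*y) dx ∧ dy

Distribute the wedge, using dx_i ∧ dx_j = -dx_j ∧ dx_i and dx_i ∧ dx_i = 0. For each pair (i, j) with i < j, the coefficient of dx_i ∧ dx_j in alpha ∧ beta is (alpha_i * beta_j - alpha_j * beta_i). Collecting: alpha ∧ beta = (6*x - 4*y) dx ∧ dy.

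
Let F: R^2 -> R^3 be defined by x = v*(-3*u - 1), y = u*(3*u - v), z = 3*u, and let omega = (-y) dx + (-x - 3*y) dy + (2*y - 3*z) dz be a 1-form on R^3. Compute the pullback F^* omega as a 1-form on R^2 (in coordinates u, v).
F^* omega = (-54*u^3 + 54*u^2*v + 18*u^2 - 9*u*v^2 - 27*u - v^2) du + (u*(18*u^2 - 9*u*v + 3*u - 2*v)) dv

Using F^*(f dg) = (f ∘ F) d(g ∘ F), substitute each coordinate x_i by F_i(u, v) in f_i, and replace dx_i by d F_i = (∂F_i/∂u) du + (∂F_i/∂v) dv.
  For the x component: f_1(F) = u*(-3*u + v); d F_1 = (-3*v) du + (-3*u - 1) dv
  For the y component: f_2(F) = -9*u^2 + 6*u*v + v; d F_2 = (6*u - v) du + (-u) dv
  For the z component: f_3(F) = u*(6*u - 2*v - 9); d F_3 = (3) du + (0) dv
Combining and collecting du, dv coefficients:
  coeff of du: -54*u^3 + 54*u^2*v + 18*u^2 - 9*u*v^2 - 27*u - v^2
  coeff of dv: u*(18*u^2 - 9*u*v + 3*u - 2*v)
F^* omega = (-54*u^3 + 54*u^2*v + 18*u^2 - 9*u*v^2 - 27*u - v^2) du + (u*(18*u^2 - 9*u*v + 3*u - 2*v)) dv.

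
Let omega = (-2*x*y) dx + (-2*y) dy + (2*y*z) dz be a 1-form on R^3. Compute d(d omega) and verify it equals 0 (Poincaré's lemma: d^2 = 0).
d(d omega) = 0

Step 1: d omega = sum_{i<j} (∂f_j/∂x_i - ∂f_i/∂x_j) dx_i ∧ dx_j:
  coeff of dx ∧ dy: 2*x
  coeff of dx ∧ dz: 0
  coeff of dy ∧ dz: 2*z
Step 2: Apply d again to each 2-form coefficient. The only possible 3-form in R^3 is dx ∧ dy ∧ dz, with coefficient
  ∂(coeff of dy∧dz)/∂x - ∂(coeff of dx∧dz)/∂y + ∂(coeff of dx∧dy)/∂z
  = ∂/∂x (2*z) - ∂/∂y (0) + ∂/∂z (2*x).
Each of these terms simplifies to sums of mixed partials that cancel in pairs. The result is 0 (by equality of mixed partials for smooth functions — Schwarz / Clairaut).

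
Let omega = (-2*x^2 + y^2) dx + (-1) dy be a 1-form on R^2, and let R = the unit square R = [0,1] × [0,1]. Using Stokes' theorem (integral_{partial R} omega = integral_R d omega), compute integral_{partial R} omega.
integral_(partial R) omega = -1

Stokes: integral_partial_R omega = integral_R d omega with d omega = (∂Q/∂x - ∂P/∂y) dx ∧ dy.
  ∂Q/∂x = 0
  ∂P/∂y = 2*y
  integrand = ∂Q/∂x - ∂P/∂y = -2*y.
Integrating over R: integral_0^1 integral_0^1 (-2*y) dx dy = -1.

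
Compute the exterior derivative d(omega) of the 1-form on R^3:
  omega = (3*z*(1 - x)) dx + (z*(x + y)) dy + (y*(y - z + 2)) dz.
d(omega) = (z) dx ∧ dy + (3*x - 3) dx ∧ dz + (-x + y - z + 2) dy ∧ dz

For a 1-form omega = sum_i f_i dx_i, the exterior derivative is
  d(omega) = sum_{i < j} (∂f_j/∂x_i - ∂f_i/∂x_j) dx_i ∧ dx_j.
  coefficient of dx ∧ dy: ∂f_2/∂x - ∂f_1/∂y = ∂(z*(x + y))/∂x - ∂(3*z*(1 - x))/∂y = z
  coefficient of dx ∧ dz: ∂f_3/∂x - ∂f_1/∂z = ∂(y*(y - z + 2))/∂x - ∂(3*z*(1 - x))/∂z = 3*x - 3
  coefficient of dy ∧ dz: ∂f_3/∂y - ∂f_2/∂z = ∂(y*(y - z + 2))/∂y - ∂(z*(x + y))/∂z = -x + y - z + 2
Assembling: d(omega) = (z) dx ∧ dy + (3*x - 3) dx ∧ dz + (-x + y - z + 2) dy ∧ dz.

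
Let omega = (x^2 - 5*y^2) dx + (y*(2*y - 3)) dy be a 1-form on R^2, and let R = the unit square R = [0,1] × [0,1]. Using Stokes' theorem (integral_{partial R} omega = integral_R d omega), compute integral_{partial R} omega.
integral_(partial R) omega = 5

Stokes: integral_partial_R omega = integral_R d omega with d omega = (∂Q/∂x - ∂P/∂y) dx ∧ dy.
  ∂Q/∂x = 0
  ∂P/∂y = -10*y
  integrand = ∂Q/∂x - ∂P/∂y = 10*y.
Integrating over R: integral_0^1 integral_0^1 (10*y) dx dy = 5.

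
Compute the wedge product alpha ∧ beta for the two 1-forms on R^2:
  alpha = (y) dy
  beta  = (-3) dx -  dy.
alpha ∧ beta = (3*y) dx ∧ dy

Distribute the wedge, using dx_i ∧ dx_j = -dx_j ∧ dx_i and dx_i ∧ dx_i = 0. For each pair (i, j) with i < j, the coefficient of dx_i ∧ dx_j in alpha ∧ beta is (alpha_i * beta_j - alpha_j * beta_i). Collecting: alpha ∧ beta = (3*y) dx ∧ dy.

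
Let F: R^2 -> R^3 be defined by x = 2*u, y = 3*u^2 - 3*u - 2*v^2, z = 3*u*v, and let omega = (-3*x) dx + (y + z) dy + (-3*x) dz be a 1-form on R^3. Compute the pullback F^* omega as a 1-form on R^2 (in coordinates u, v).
F^* omega = (18*u^3 + 18*u^2*v - 27*u^2 - 12*u*v^2 - 27*u*v - 3*u + 6*v^2) du + (-12*u^2*v - 18*u^2 - 12*u*v^2 + 12*u*v + 8*v^3) dv

Using F^*(f dg) = (f ∘ F) d(g ∘ F), substitute each coordinate x_i by F_i(u, v) in f_i, and replace dx_i by d F_i = (∂F_i/∂u) du + (∂F_i/∂v) dv.
  For the x component: f_1(F) = -6*u; d F_1 = (2) du + (0) dv
  For the y component: f_2(F) = 3*u^2 + 3*u*v - 3*u - 2*v^2; d F_2 = (6*u - 3) du + (-4*v) dv
  For the z component: f_3(F) = -6*u; d F_3 = (3*v) du + (3*u) dv
Combining and collecting du, dv coefficients:
  coeff of du: 18*u^3 + 18*u^2*v - 27*u^2 - 12*u*v^2 - 27*u*v - 3*u + 6*v^2
  coeff of dv: -12*u^2*v - 18*u^2 - 12*u*v^2 + 12*u*v + 8*v^3
F^* omega = (18*u^3 + 18*u^2*v - 27*u^2 - 12*u*v^2 - 27*u*v - 3*u + 6*v^2) du + (-12*u^2*v - 18*u^2 - 12*u*v^2 + 12*u*v + 8*v^3) dv.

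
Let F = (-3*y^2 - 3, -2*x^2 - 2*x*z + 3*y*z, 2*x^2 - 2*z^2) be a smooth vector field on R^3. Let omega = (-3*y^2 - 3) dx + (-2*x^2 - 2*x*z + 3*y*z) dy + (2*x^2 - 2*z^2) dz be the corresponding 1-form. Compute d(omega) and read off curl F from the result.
d(omega) = (2*x - 3*y) dy ∧ dz + (-4*x) dz ∧ dx + (-4*x + 6*y - 2*z) dx ∧ dy; curl F = (2*x - 3*y, -4*x, -4*x + 6*y - 2*z)

d omega = sum_{i<j} (∂f_j/∂x_i - ∂f_i/∂x_j) dx_i ∧ dx_j. Under the identification (dy ∧ dz, dz ∧ dx, dx ∧ dy) ↔ (e_x, e_y, e_z), the coefficients are exactly the components of curl F. Compute:
  ∂R/∂y - ∂Q/∂z = (0) - (-2*x + 3*y) = 2*x - 3*y
  ∂P/∂z - ∂R/∂x = (0) - (4*x) = -4*x
  ∂Q/∂x - ∂P/∂y = (-4*x - 2*z) - (-6*y) = -4*x + 6*y - 2*z.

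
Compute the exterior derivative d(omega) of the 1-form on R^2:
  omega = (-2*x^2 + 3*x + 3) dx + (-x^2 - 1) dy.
d(omega) = (-2*x) dx ∧ dy

For a 1-form omega = sum_i f_i dx_i, the exterior derivative is
  d(omega) = sum_{i < j} (∂f_j/∂x_i - ∂f_i/∂x_j) dx_i ∧ dx_j.
  coefficient of dx ∧ dy: ∂f_2/∂x - ∂f_1/∂y = ∂(-x^2 - 1)/∂x - ∂(-2*x^2 + 3*x + 3)/∂y = -2*x
Assembling: d(omega) = (-2*x) dx ∧ dy.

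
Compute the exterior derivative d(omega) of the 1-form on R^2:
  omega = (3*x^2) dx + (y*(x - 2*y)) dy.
d(omega) = (y) dx ∧ dy

For a 1-form omega = sum_i f_i dx_i, the exterior derivative is
  d(omega) = sum_{i < j} (∂f_j/∂x_i - ∂f_i/∂x_j) dx_i ∧ dx_j.
  coefficient of dx ∧ dy: ∂f_2/∂x - ∂f_1/∂y = ∂(y*(x - 2*y))/∂x - ∂(3*x^2)/∂y = y
Assembling: d(omega) = (y) dx ∧ dy.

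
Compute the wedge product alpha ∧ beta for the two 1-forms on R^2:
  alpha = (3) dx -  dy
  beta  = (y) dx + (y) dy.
alpha ∧ beta = (4*y) dx ∧ dy

Distribute the wedge, using dx_i ∧ dx_j = -dx_j ∧ dx_i and dx_i ∧ dx_i = 0. For each pair (i, j) with i < j, the coefficient of dx_i ∧ dx_j in alpha ∧ beta is (alpha_i * beta_j - alpha_j * beta_i). Collecting: alpha ∧ beta = (4*y) dx ∧ dy.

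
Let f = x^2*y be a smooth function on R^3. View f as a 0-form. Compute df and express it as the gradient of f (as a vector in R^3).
df = (2*x*y) dx + (x^2) dy + (0) dz; grad f = (2*x*y, x^2, 0)

For a 0-form f, d f = (∂f/∂x) dx + (∂f/∂y) dy + (∂f/∂z) dz. The components of the vector representation are exactly the entries of grad f in Cartesian coordinates:
  ∂f/∂x = 2*x*y
  ∂f/∂y = x^2
  ∂f/∂z = 0.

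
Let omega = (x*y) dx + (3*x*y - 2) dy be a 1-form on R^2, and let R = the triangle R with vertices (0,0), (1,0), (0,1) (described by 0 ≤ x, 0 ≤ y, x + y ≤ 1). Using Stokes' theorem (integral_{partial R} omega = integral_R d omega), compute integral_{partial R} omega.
integral_(partial R) omega = 1/3

Stokes: integral_partial_R omega = integral_R d omega with d omega = (∂Q/∂x - ∂P/∂y) dx ∧ dy.
  ∂Q/∂x = 3*y
  ∂P/∂y = x
  integrand = ∂Q/∂x - ∂P/∂y = -x + 3*y.
Integrating over R: integral_0^1 integral_0^{1-x} (-x + 3*y) dy dx = 1/3.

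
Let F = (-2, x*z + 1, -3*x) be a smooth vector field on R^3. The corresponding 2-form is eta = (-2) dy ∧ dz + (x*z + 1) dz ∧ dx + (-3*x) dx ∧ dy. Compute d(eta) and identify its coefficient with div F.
d(eta) = (0) dx ∧ dy ∧ dz; div F = 0

For a 2-form in R^3 of the form above, applying d gives a 3-form with coefficient ∂P/∂x + ∂Q/∂y + ∂R/∂z:
  ∂P/∂x = 0
  ∂Q/∂y = 0
  ∂R/∂z = 0
Sum = 0, which is exactly div F.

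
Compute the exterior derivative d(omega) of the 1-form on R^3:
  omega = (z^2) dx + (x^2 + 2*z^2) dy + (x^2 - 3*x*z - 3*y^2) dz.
d(omega) = (2*x) dx ∧ dy + (2*x - 5*z) dx ∧ dz + (-6*y - 4*z) dy ∧ dz

For a 1-form omega = sum_i f_i dx_i, the exterior derivative is
  d(omega) = sum_{i < j} (∂f_j/∂x_i - ∂f_i/∂x_j) dx_i ∧ dx_j.
  coefficient of dx ∧ dy: ∂f_2/∂x - ∂f_1/∂y = ∂(x^2 + 2*z^2)/∂x - ∂(z^2)/∂y = 2*x
  coefficient of dx ∧ dz: ∂f_3/∂x - ∂f_1/∂z = ∂(x^2 - 3*x*z - 3*y^2)/∂x - ∂(z^2)/∂z = 2*x - 5*z
  coefficient of dy ∧ dz: ∂f_3/∂y - ∂f_2/∂z = ∂(x^2 - 3*x*z - 3*y^2)/∂y - ∂(x^2 + 2*z^2)/∂z = -6*y - 4*z
Assembling: d(omega) = (2*x) dx ∧ dy + (2*x - 5*z) dx ∧ dz + (-6*y - 4*z) dy ∧ dz.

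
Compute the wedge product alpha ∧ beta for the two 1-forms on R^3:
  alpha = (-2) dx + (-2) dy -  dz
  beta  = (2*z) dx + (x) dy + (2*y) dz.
alpha ∧ beta = (-2*x + 4*z) dx ∧ dy + (-4*y + 2*z) dx ∧ dz + (x - 4*y) dy ∧ dz

Distribute the wedge, using dx_i ∧ dx_j = -dx_j ∧ dx_i and dx_i ∧ dx_i = 0. For each pair (i, j) with i < j, the coefficient of dx_i ∧ dx_j in alpha ∧ beta is (alpha_i * beta_j - alpha_j * beta_i). Collecting: alpha ∧ beta = (-2*x + 4*z) dx ∧ dy + (-4*y + 2*z) dx ∧ dz + (x - 4*y) dy ∧ dz.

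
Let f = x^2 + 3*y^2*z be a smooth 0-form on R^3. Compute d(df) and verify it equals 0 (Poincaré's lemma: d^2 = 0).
d(df) = 0

Step 1: df = sum_i (∂f/∂x_i) dx_i = (2*x) dx + (6*y*z) dy + (3*y^2) dz.
Step 2: Apply d again. Using the 1-form formula, the coefficient of dx ∧ dy in d(df) is ∂^2 f/∂x ∂y - ∂^2 f/∂y ∂x = (0) - (0) = 0 (equality of mixed partials for smooth f).
Similarly for dx ∧ dz and dy ∧ dz — all coefficients vanish. So d(df) = 0.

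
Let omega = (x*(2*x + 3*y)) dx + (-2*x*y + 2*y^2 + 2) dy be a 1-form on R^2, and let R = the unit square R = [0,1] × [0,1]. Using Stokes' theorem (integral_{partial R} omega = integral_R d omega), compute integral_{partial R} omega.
integral_(partial R) omega = -5/2

Stokes: integral_partial_R omega = integral_R d omega with d omega = (∂Q/∂x - ∂P/∂y) dx ∧ dy.
  ∂Q/∂x = -2*y
  ∂P/∂y = 3*x
  integrand = ∂Q/∂x - ∂P/∂y = -3*x - 2*y.
Integrating over R: integral_0^1 integral_0^1 (-3*x - 2*y) dx dy = -5/2.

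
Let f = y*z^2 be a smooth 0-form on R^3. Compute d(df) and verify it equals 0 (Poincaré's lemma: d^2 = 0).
d(df) = 0

Step 1: df = sum_i (∂f/∂x_i) dx_i = (0) dx + (z^2) dy + (2*y*z) dz.
Step 2: Apply d again. Using the 1-form formula, the coefficient of dx ∧ dy in d(df) is ∂^2 f/∂x ∂y - ∂^2 f/∂y ∂x = (0) - (0) = 0 (equality of mixed partials for smooth f).
Similarly for dx ∧ dz and dy ∧ dz — all coefficients vanish. So d(df) = 0.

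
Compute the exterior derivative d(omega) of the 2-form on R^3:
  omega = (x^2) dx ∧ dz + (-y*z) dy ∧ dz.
d(omega) = 0

For a 2-form omega = sum_{i<j} g_{ij} dx_i ∧ dx_j, the exterior derivative is
  d(omega) = sum_{i<j} d(g_{ij}) ∧ dx_i ∧ dx_j = sum_{i<j, k} (∂g_{ij}/∂x_k) dx_k ∧ dx_i ∧ dx_j.
Expand each term, using dx_k ∧ dx_i ∧ dx_j = sgn(permutation) dx_{(a)} ∧ dx_{(b)} ∧ dx_{(c)} with (a < b < c) sorted:

Collecting like 3-forms: d(omega) = 0.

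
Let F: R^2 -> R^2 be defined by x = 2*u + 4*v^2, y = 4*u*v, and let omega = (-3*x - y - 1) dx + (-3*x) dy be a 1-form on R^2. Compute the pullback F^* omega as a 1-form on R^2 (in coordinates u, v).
F^* omega = (-32*u*v - 12*u - 48*v^3 - 24*v^2 - 2) du + (-24*u^2 - 80*u*v^2 - 48*u*v - 96*v^3 - 8*v) dv

Using F^*(f dg) = (f ∘ F) d(g ∘ F), substitute each coordinate x_i by F_i(u, v) in f_i, and replace dx_i by d F_i = (∂F_i/∂u) du + (∂F_i/∂v) dv.
  For the x component: f_1(F) = -4*u*v - 6*u - 12*v^2 - 1; d F_1 = (2) du + (8*v) dv
  For the y component: f_2(F) = -6*u - 12*v^2; d F_2 = (4*v) du + (4*u) dv
Combining and collecting du, dv coefficients:
  coeff of du: -32*u*v - 12*u - 48*v^3 - 24*v^2 - 2
  coeff of dv: -24*u^2 - 80*u*v^2 - 48*u*v - 96*v^3 - 8*v
F^* omega = (-32*u*v - 12*u - 48*v^3 - 24*v^2 - 2) du + (-24*u^2 - 80*u*v^2 - 48*u*v - 96*v^3 - 8*v) dv.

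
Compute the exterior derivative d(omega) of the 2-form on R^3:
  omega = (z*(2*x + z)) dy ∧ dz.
d(omega) = (2*z) dx ∧ dy ∧ dz

For a 2-form omega = sum_{i<j} g_{ij} dx_i ∧ dx_j, the exterior derivative is
  d(omega) = sum_{i<j} d(g_{ij}) ∧ dx_i ∧ dx_j = sum_{i<j, k} (∂g_{ij}/∂x_k) dx_k ∧ dx_i ∧ dx_j.
Expand each term, using dx_k ∧ dx_i ∧ dx_j = sgn(permutation) dx_{(a)} ∧ dx_{(b)} ∧ dx_{(c)} with (a < b < c) sorted:
  d(z*(2*x + z)) includes (∂/∂x)(z*(2*x + z)) dx = (2*z) dx, which multiplied by dy ∧ dz gives (2*z) dx ∧ dy ∧ dz
Collecting like 3-forms: d(omega) = (2*z) dx ∧ dy ∧ dz.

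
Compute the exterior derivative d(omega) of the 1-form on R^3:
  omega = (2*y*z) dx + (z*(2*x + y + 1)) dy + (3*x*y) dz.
d(omega) = (y) dx ∧ dz + (x - y - 1) dy ∧ dz

For a 1-form omega = sum_i f_i dx_i, the exterior derivative is
  d(omega) = sum_{i < j} (∂f_j/∂x_i - ∂f_i/∂x_j) dx_i ∧ dx_j.
  coefficient of dx ∧ dz: ∂f_3/∂x - ∂f_1/∂z = ∂(3*x*y)/∂x - ∂(2*y*z)/∂z = y
  coefficient of dy ∧ dz: ∂f_3/∂y - ∂f_2/∂z = ∂(3*x*y)/∂y - ∂(z*(2*x + y + 1))/∂z = x - y - 1
Assembling: d(omega) = (y) dx ∧ dz + (x - y - 1) dy ∧ dz.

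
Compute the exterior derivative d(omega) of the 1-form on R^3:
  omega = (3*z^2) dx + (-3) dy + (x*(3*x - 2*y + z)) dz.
d(omega) = (6*x - 2*y - 5*z) dx ∧ dz + (-2*x) dy ∧ dz

For a 1-form omega = sum_i f_i dx_i, the exterior derivative is
  d(omega) = sum_{i < j} (∂f_j/∂x_i - ∂f_i/∂x_j) dx_i ∧ dx_j.
  coefficient of dx ∧ dz: ∂f_3/∂x - ∂f_1/∂z = ∂(x*(3*x - 2*y + z))/∂x - ∂(3*z^2)/∂z = 6*x - 2*y - 5*z
  coefficient of dy ∧ dz: ∂f_3/∂y - ∂f_2/∂z = ∂(x*(3*x - 2*y + z))/∂y - ∂(-3)/∂z = -2*x
Assembling: d(omega) = (6*x - 2*y - 5*z) dx ∧ dz + (-2*x) dy ∧ dz.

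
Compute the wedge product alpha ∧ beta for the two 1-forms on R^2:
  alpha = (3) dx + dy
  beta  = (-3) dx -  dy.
alpha ∧ beta = 0

Distribute the wedge, using dx_i ∧ dx_j = -dx_j ∧ dx_i and dx_i ∧ dx_i = 0. For each pair (i, j) with i < j, the coefficient of dx_i ∧ dx_j in alpha ∧ beta is (alpha_i * beta_j - alpha_j * beta_i). Collecting: alpha ∧ beta = 0.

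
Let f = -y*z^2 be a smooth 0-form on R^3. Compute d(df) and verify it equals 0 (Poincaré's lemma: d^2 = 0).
d(df) = 0

Step 1: df = sum_i (∂f/∂x_i) dx_i = (0) dx + (-z^2) dy + (-2*y*z) dz.
Step 2: Apply d again. Using the 1-form formula, the coefficient of dx ∧ dy in d(df) is ∂^2 f/∂x ∂y - ∂^2 f/∂y ∂x = (0) - (0) = 0 (equality of mixed partials for smooth f).
Similarly for dx ∧ dz and dy ∧ dz — all coefficients vanish. So d(df) = 0.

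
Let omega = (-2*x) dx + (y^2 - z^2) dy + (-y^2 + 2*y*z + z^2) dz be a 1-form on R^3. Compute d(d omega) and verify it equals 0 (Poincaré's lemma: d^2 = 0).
d(d omega) = 0

Step 1: d omega = sum_{i<j} (∂f_j/∂x_i - ∂f_i/∂x_j) dx_i ∧ dx_j:
  coeff of dx ∧ dy: 0
  coeff of dx ∧ dz: 0
  coeff of dy ∧ dz: -2*y + 4*z
Step 2: Apply d again to each 2-form coefficient. The only possible 3-form in R^3 is dx ∧ dy ∧ dz, with coefficient
  ∂(coeff of dy∧dz)/∂x - ∂(coeff of dx∧dz)/∂y + ∂(coeff of dx∧dy)/∂z
  = ∂/∂x (-2*y + 4*z) - ∂/∂y (0) + ∂/∂z (0).
Each of these terms simplifies to sums of mixed partials that cancel in pairs. The result is 0 (by equality of mixed partials for smooth functions — Schwarz / Clairaut).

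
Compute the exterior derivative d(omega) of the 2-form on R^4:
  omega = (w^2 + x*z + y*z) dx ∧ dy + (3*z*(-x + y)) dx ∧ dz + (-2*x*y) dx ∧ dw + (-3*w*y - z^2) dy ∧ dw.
d(omega) = (x + y - 3*z) dx ∧ dy ∧ dz + (2*w + 2*x) dx ∧ dy ∧ dw + (2*z) dy ∧ dz ∧ dw

For a 2-form omega = sum_{i<j} g_{ij} dx_i ∧ dx_j, the exterior derivative is
  d(omega) = sum_{i<j} d(g_{ij}) ∧ dx_i ∧ dx_j = sum_{i<j, k} (∂g_{ij}/∂x_k) dx_k ∧ dx_i ∧ dx_j.
Expand each term, using dx_k ∧ dx_i ∧ dx_j = sgn(permutation) dx_{(a)} ∧ dx_{(b)} ∧ dx_{(c)} with (a < b < c) sorted:
  d(w^2 + x*z + y*z) includes (∂/∂z)(w^2 + x*z + y*z) dz = (x + y) dz, which multiplied by dx ∧ dy gives (x + y) dx ∧ dy ∧ dz
  d(w^2 + x*z + y*z) includes (∂/∂w)(w^2 + x*z + y*z) dw = (2*w) dw, which multiplied by dx ∧ dy gives (2*w) dx ∧ dy ∧ dw
  d(3*z*(-x + y)) includes (∂/∂y)(3*z*(-x + y)) dy = (3*z) dy, which multiplied by dx ∧ dz gives (-3*z) dx ∧ dy ∧ dz
  d(-2*x*y) includes (∂/∂y)(-2*x*y) dy = (-2*x) dy, which multiplied by dx ∧ dw gives (2*x) dx ∧ dy ∧ dw
  d(-3*w*y - z^2) includes (∂/∂z)(-3*w*y - z^2) dz = (-2*z) dz, which multiplied by dy ∧ dw gives (2*z) dy ∧ dz ∧ dw
Collecting like 3-forms: d(omega) = (x + y - 3*z) dx ∧ dy ∧ dz + (2*w + 2*x) dx ∧ dy ∧ dw + (2*z) dy ∧ dz ∧ dw.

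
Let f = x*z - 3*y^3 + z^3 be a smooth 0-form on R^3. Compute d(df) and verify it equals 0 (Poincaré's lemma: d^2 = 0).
d(df) = 0

Step 1: df = sum_i (∂f/∂x_i) dx_i = (z) dx + (-9*y^2) dy + (x + 3*z^2) dz.
Step 2: Apply d again. Using the 1-form formula, the coefficient of dx ∧ dy in d(df) is ∂^2 f/∂x ∂y - ∂^2 f/∂y ∂x = (0) - (0) = 0 (equality of mixed partials for smooth f).
Similarly for dx ∧ dz and dy ∧ dz — all coefficients vanish. So d(df) = 0.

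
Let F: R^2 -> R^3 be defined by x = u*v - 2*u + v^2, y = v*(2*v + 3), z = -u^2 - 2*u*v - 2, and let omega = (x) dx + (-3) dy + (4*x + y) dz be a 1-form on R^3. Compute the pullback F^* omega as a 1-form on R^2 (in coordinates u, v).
F^* omega = (-8*u^2*v + 16*u^2 - 19*u*v^2 + 6*u*v + 4*u - 11*v^3 - 8*v^2) du + (-7*u^2*v + 14*u^2 - 9*u*v^2 - 10*u*v + 2*v^3 - 12*v - 9) dv

Using F^*(f dg) = (f ∘ F) d(g ∘ F), substitute each coordinate x_i by F_i(u, v) in f_i, and replace dx_i by d F_i = (∂F_i/∂u) du + (∂F_i/∂v) dv.
  For the x component: f_1(F) = u*v - 2*u + v^2; d F_1 = (v - 2) du + (u + 2*v) dv
  For the y component: f_2(F) = -3; d F_2 = (0) du + (4*v + 3) dv
  For the z component: f_3(F) = 4*u*v - 8*u + 6*v^2 + 3*v; d F_3 = (-2*u - 2*v) du + (-2*u) dv
Combining and collecting du, dv coefficients:
  coeff of du: -8*u^2*v + 16*u^2 - 19*u*v^2 + 6*u*v + 4*u - 11*v^3 - 8*v^2
  coeff of dv: -7*u^2*v + 14*u^2 - 9*u*v^2 - 10*u*v + 2*v^3 - 12*v - 9
F^* omega = (-8*u^2*v + 16*u^2 - 19*u*v^2 + 6*u*v + 4*u - 11*v^3 - 8*v^2) du + (-7*u^2*v + 14*u^2 - 9*u*v^2 - 10*u*v + 2*v^3 - 12*v - 9) dv.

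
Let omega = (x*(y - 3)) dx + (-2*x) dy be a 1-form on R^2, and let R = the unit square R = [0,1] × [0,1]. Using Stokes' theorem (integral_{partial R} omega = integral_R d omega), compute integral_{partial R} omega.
integral_(partial R) omega = -5/2

Stokes: integral_partial_R omega = integral_R d omega with d omega = (∂Q/∂x - ∂P/∂y) dx ∧ dy.
  ∂Q/∂x = -2
  ∂P/∂y = x
  integrand = ∂Q/∂x - ∂P/∂y = -x - 2.
Integrating over R: integral_0^1 integral_0^1 (-x - 2) dx dy = -5/2.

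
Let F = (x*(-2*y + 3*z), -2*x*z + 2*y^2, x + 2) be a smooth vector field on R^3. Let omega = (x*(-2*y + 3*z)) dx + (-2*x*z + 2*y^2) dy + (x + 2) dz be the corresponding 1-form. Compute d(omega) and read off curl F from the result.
d(omega) = (2*x) dy ∧ dz + (3*x - 1) dz ∧ dx + (2*x - 2*z) dx ∧ dy; curl F = (2*x, 3*x - 1, 2*x - 2*z)

d omega = sum_{i<j} (∂f_j/∂x_i - ∂f_i/∂x_j) dx_i ∧ dx_j. Under the identification (dy ∧ dz, dz ∧ dx, dx ∧ dy) ↔ (e_x, e_y, e_z), the coefficients are exactly the components of curl F. Compute:
  ∂R/∂y - ∂Q/∂z = (0) - (-2*x) = 2*x
  ∂P/∂z - ∂R/∂x = (3*x) - (1) = 3*x - 1
  ∂Q/∂x - ∂P/∂y = (-2*z) - (-2*x) = 2*x - 2*z.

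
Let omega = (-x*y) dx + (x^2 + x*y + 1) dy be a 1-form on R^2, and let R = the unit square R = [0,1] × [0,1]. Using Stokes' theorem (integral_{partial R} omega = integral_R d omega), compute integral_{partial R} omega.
integral_(partial R) omega = 2

Stokes: integral_partial_R omega = integral_R d omega with d omega = (∂Q/∂x - ∂P/∂y) dx ∧ dy.
  ∂Q/∂x = 2*x + y
  ∂P/∂y = -x
  integrand = ∂Q/∂x - ∂P/∂y = 3*x + y.
Integrating over R: integral_0^1 integral_0^1 (3*x + y) dx dy = 2.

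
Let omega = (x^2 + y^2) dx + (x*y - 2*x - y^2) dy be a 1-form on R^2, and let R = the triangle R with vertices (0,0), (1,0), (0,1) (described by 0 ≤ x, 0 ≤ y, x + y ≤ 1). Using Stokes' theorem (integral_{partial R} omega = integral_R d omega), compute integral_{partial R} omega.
integral_(partial R) omega = -7/6

Stokes: integral_partial_R omega = integral_R d omega with d omega = (∂Q/∂x - ∂P/∂y) dx ∧ dy.
  ∂Q/∂x = y - 2
  ∂P/∂y = 2*y
  integrand = ∂Q/∂x - ∂P/∂y = -y - 2.
Integrating over R: integral_0^1 integral_0^{1-x} (-y - 2) dy dx = -7/6.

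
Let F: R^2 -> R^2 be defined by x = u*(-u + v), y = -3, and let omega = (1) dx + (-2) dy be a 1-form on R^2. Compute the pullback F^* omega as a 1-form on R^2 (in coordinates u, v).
F^* omega = (-2*u + v) du + (u) dv

Using F^*(f dg) = (f ∘ F) d(g ∘ F), substitute each coordinate x_i by F_i(u, v) in f_i, and replace dx_i by d F_i = (∂F_i/∂u) du + (∂F_i/∂v) dv.
  For the x component: f_1(F) = 1; d F_1 = (-2*u + v) du + (u) dv
  For the y component: f_2(F) = -2; d F_2 = (0) du + (0) dv
Combining and collecting du, dv coefficients:
  coeff of du: -2*u + v
  coeff of dv: u
F^* omega = (-2*u + v) du + (u) dv.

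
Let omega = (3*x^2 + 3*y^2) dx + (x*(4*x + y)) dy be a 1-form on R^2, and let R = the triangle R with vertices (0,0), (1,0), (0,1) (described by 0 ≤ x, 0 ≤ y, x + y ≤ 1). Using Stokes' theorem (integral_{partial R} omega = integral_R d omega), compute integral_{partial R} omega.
integral_(partial R) omega = 1/2

Stokes: integral_partial_R omega = integral_R d omega with d omega = (∂Q/∂x - ∂P/∂y) dx ∧ dy.
  ∂Q/∂x = 8*x + y
  ∂P/∂y = 6*y
  integrand = ∂Q/∂x - ∂P/∂y = 8*x - 5*y.
Integrating over R: integral_0^1 integral_0^{1-x} (8*x - 5*y) dy dx = 1/2.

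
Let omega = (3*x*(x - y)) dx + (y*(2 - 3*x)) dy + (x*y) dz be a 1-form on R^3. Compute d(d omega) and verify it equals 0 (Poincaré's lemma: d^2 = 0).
d(d omega) = 0

Step 1: d omega = sum_{i<j} (∂f_j/∂x_i - ∂f_i/∂x_j) dx_i ∧ dx_j:
  coeff of dx ∧ dy: 3*x - 3*y
  coeff of dx ∧ dz: y
  coeff of dy ∧ dz: x
Step 2: Apply d again to each 2-form coefficient. The only possible 3-form in R^3 is dx ∧ dy ∧ dz, with coefficient
  ∂(coeff of dy∧dz)/∂x - ∂(coeff of dx∧dz)/∂y + ∂(coeff of dx∧dy)/∂z
  = ∂/∂x (x) - ∂/∂y (y) + ∂/∂z (3*x - 3*y).
Each of these terms simplifies to sums of mixed partials that cancel in pairs. The result is 0 (by equality of mixed partials for smooth functions — Schwarz / Clairaut).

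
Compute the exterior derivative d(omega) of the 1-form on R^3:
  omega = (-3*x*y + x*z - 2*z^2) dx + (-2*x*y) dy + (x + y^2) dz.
d(omega) = (3*x - 2*y) dx ∧ dy + (-x + 4*z + 1) dx ∧ dz + (2*y) dy ∧ dz

For a 1-form omega = sum_i f_i dx_i, the exterior derivative is
  d(omega) = sum_{i < j} (∂f_j/∂x_i - ∂f_i/∂x_j) dx_i ∧ dx_j.
  coefficient of dx ∧ dy: ∂f_2/∂x - ∂f_1/∂y = ∂(-2*x*y)/∂x - ∂(-3*x*y + x*z - 2*z^2)/∂y = 3*x - 2*y
  coefficient of dx ∧ dz: ∂f_3/∂x - ∂f_1/∂z = ∂(x + y^2)/∂x - ∂(-3*x*y + x*z - 2*z^2)/∂z = -x + 4*z + 1
  coefficient of dy ∧ dz: ∂f_3/∂y - ∂f_2/∂z = ∂(x + y^2)/∂y - ∂(-2*x*y)/∂z = 2*y
Assembling: d(omega) = (3*x - 2*y) dx ∧ dy + (-x + 4*z + 1) dx ∧ dz + (2*y) dy ∧ dz.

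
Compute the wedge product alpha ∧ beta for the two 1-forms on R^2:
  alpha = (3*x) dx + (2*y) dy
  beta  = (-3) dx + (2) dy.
alpha ∧ beta = (6*x + 6*y) dx ∧ dy

Distribute the wedge, using dx_i ∧ dx_j = -dx_j ∧ dx_i and dx_i ∧ dx_i = 0. For each pair (i, j) with i < j, the coefficient of dx_i ∧ dx_j in alpha ∧ beta is (alpha_i * beta_j - alpha_j * beta_i). Collecting: alpha ∧ beta = (6*x + 6*y) dx ∧ dy.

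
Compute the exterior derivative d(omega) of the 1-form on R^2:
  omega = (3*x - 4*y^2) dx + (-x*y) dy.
d(omega) = (7*y) dx ∧ dy

For a 1-form omega = sum_i f_i dx_i, the exterior derivative is
  d(omega) = sum_{i < j} (∂f_j/∂x_i - ∂f_i/∂x_j) dx_i ∧ dx_j.
  coefficient of dx ∧ dy: ∂f_2/∂x - ∂f_1/∂y = ∂(-x*y)/∂x - ∂(3*x - 4*y^2)/∂y = 7*y
Assembling: d(omega) = (7*y) dx ∧ dy.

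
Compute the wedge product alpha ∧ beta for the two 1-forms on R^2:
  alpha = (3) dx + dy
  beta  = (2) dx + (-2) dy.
alpha ∧ beta = (-8) dx ∧ dy

Distribute the wedge, using dx_i ∧ dx_j = -dx_j ∧ dx_i and dx_i ∧ dx_i = 0. For each pair (i, j) with i < j, the coefficient of dx_i ∧ dx_j in alpha ∧ beta is (alpha_i * beta_j - alpha_j * beta_i). Collecting: alpha ∧ beta = (-8) dx ∧ dy.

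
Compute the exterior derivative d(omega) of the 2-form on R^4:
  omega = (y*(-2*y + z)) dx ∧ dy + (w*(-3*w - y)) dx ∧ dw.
d(omega) = (y) dx ∧ dy ∧ dz + (w) dx ∧ dy ∧ dw

For a 2-form omega = sum_{i<j} g_{ij} dx_i ∧ dx_j, the exterior derivative is
  d(omega) = sum_{i<j} d(g_{ij}) ∧ dx_i ∧ dx_j = sum_{i<j, k} (∂g_{ij}/∂x_k) dx_k ∧ dx_i ∧ dx_j.
Expand each term, using dx_k ∧ dx_i ∧ dx_j = sgn(permutation) dx_{(a)} ∧ dx_{(b)} ∧ dx_{(c)} with (a < b < c) sorted:
  d(y*(-2*y + z)) includes (∂/∂z)(y*(-2*y + z)) dz = (y) dz, which multiplied by dx ∧ dy gives (y) dx ∧ dy ∧ dz
  d(w*(-3*w - y)) includes (∂/∂y)(w*(-3*w - y)) dy = (-w) dy, which multiplied by dx ∧ dw gives (w) dx ∧ dy ∧ dw
Collecting like 3-forms: d(omega) = (y) dx ∧ dy ∧ dz + (w) dx ∧ dy ∧ dw.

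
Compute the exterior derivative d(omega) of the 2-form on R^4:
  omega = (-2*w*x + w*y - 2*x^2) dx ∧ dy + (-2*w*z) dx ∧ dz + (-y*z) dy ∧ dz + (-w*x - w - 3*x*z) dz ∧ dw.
d(omega) = (-2*x + y) dx ∧ dy ∧ dw + (-w - 5*z) dx ∧ dz ∧ dw

For a 2-form omega = sum_{i<j} g_{ij} dx_i ∧ dx_j, the exterior derivative is
  d(omega) = sum_{i<j} d(g_{ij}) ∧ dx_i ∧ dx_j = sum_{i<j, k} (∂g_{ij}/∂x_k) dx_k ∧ dx_i ∧ dx_j.
Expand each term, using dx_k ∧ dx_i ∧ dx_j = sgn(permutation) dx_{(a)} ∧ dx_{(b)} ∧ dx_{(c)} with (a < b < c) sorted:
  d(-2*w*x + w*y - 2*x^2) includes (∂/∂w)(-2*w*x + w*y - 2*x^2) dw = (-2*x + y) dw, which multiplied by dx ∧ dy gives (-2*x + y) dx ∧ dy ∧ dw
  d(-2*w*z) includes (∂/∂w)(-2*w*z) dw = (-2*z) dw, which multiplied by dx ∧ dz gives (-2*z) dx ∧ dz ∧ dw
  d(-w*x - w - 3*x*z) includes (∂/∂x)(-w*x - w - 3*x*z) dx = (-w - 3*z) dx, which multiplied by dz ∧ dw gives (-w - 3*z) dx ∧ dz ∧ dw
Collecting like 3-forms: d(omega) = (-2*x + y) dx ∧ dy ∧ dw + (-w - 5*z) dx ∧ dz ∧ dw.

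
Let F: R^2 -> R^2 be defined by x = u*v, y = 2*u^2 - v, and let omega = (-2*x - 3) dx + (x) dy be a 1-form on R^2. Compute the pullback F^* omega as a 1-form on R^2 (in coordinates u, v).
F^* omega = (v*(4*u^2 - 2*u*v - 3)) du + (u*(-2*u*v - v - 3)) dv

Using F^*(f dg) = (f ∘ F) d(g ∘ F), substitute each coordinate x_i by F_i(u, v) in f_i, and replace dx_i by d F_i = (∂F_i/∂u) du + (∂F_i/∂v) dv.
  For the x component: f_1(F) = -2*u*v - 3; d F_1 = (v) du + (u) dv
  For the y component: f_2(F) = u*v; d F_2 = (4*u) du + (-1) dv
Combining and collecting du, dv coefficients:
  coeff of du: v*(4*u^2 - 2*u*v - 3)
  coeff of dv: u*(-2*u*v - v - 3)
F^* omega = (v*(4*u^2 - 2*u*v - 3)) du + (u*(-2*u*v - v - 3)) dv.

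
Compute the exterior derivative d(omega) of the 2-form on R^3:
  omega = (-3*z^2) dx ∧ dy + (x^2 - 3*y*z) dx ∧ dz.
d(omega) = (-3*z) dx ∧ dy ∧ dz

For a 2-form omega = sum_{i<j} g_{ij} dx_i ∧ dx_j, the exterior derivative is
  d(omega) = sum_{i<j} d(g_{ij}) ∧ dx_i ∧ dx_j = sum_{i<j, k} (∂g_{ij}/∂x_k) dx_k ∧ dx_i ∧ dx_j.
Expand each term, using dx_k ∧ dx_i ∧ dx_j = sgn(permutation) dx_{(a)} ∧ dx_{(b)} ∧ dx_{(c)} with (a < b < c) sorted:
  d(-3*z^2) includes (∂/∂z)(-3*z^2) dz = (-6*z) dz, which multiplied by dx ∧ dy gives (-6*z) dx ∧ dy ∧ dz
  d(x^2 - 3*y*z) includes (∂/∂y)(x^2 - 3*y*z) dy = (-3*z) dy, which multiplied by dx ∧ dz gives (3*z) dx ∧ dy ∧ dz
Collecting like 3-forms: d(omega) = (-3*z) dx ∧ dy ∧ dz.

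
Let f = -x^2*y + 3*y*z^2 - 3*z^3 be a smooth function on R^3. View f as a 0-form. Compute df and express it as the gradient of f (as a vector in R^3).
df = (-2*x*y) dx + (-x^2 + 3*z^2) dy + (3*z*(2*y - 3*z)) dz; grad f = (-2*x*y, -x^2 + 3*z^2, 3*z*(2*y - 3*z))

For a 0-form f, d f = (∂f/∂x) dx + (∂f/∂y) dy + (∂f/∂z) dz. The components of the vector representation are exactly the entries of grad f in Cartesian coordinates:
  ∂f/∂x = -2*x*y
  ∂f/∂y = -x^2 + 3*z^2
  ∂f/∂z = 3*z*(2*y - 3*z).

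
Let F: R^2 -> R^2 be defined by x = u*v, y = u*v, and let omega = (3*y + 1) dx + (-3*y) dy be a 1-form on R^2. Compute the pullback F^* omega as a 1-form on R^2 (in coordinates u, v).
F^* omega = (v) du + (u) dv

Using F^*(f dg) = (f ∘ F) d(g ∘ F), substitute each coordinate x_i by F_i(u, v) in f_i, and replace dx_i by d F_i = (∂F_i/∂u) du + (∂F_i/∂v) dv.
  For the x component: f_1(F) = 3*u*v + 1; d F_1 = (v) du + (u) dv
  For the y component: f_2(F) = -3*u*v; d F_2 = (v) du + (u) dv
Combining and collecting du, dv coefficients:
  coeff of du: v
  coeff of dv: u
F^* omega = (v) du + (u) dv.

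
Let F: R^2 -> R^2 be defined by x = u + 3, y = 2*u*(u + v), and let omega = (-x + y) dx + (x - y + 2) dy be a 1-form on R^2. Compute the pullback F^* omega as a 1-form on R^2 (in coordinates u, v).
F^* omega = (-8*u^3 - 12*u^2*v + 6*u^2 - 4*u*v^2 + 4*u*v + 19*u + 10*v - 3) du + (2*u*(-2*u^2 - 2*u*v + u + 5)) dv

Using F^*(f dg) = (f ∘ F) d(g ∘ F), substitute each coordinate x_i by F_i(u, v) in f_i, and replace dx_i by d F_i = (∂F_i/∂u) du + (∂F_i/∂v) dv.
  For the x component: f_1(F) = 2*u^2 + 2*u*v - u - 3; d F_1 = (1) du + (0) dv
  For the y component: f_2(F) = -2*u^2 - 2*u*v + u + 5; d F_2 = (4*u + 2*v) du + (2*u) dv
Combining and collecting du, dv coefficients:
  coeff of du: -8*u^3 - 12*u^2*v + 6*u^2 - 4*u*v^2 + 4*u*v + 19*u + 10*v - 3
  coeff of dv: 2*u*(-2*u^2 - 2*u*v + u + 5)
F^* omega = (-8*u^3 - 12*u^2*v + 6*u^2 - 4*u*v^2 + 4*u*v + 19*u + 10*v - 3) du + (2*u*(-2*u^2 - 2*u*v + u + 5)) dv.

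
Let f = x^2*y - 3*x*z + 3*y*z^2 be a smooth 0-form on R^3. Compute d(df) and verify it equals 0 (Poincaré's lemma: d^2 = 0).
d(df) = 0

Step 1: df = sum_i (∂f/∂x_i) dx_i = (2*x*y - 3*z) dx + (x^2 + 3*z^2) dy + (-3*x + 6*y*z) dz.
Step 2: Apply d again. Using the 1-form formula, the coefficient of dx ∧ dy in d(df) is ∂^2 f/∂x ∂y - ∂^2 f/∂y ∂x = (2*x) - (2*x) = 0 (equality of mixed partials for smooth f).
Similarly for dx ∧ dz and dy ∧ dz — all coefficients vanish. So d(df) = 0.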